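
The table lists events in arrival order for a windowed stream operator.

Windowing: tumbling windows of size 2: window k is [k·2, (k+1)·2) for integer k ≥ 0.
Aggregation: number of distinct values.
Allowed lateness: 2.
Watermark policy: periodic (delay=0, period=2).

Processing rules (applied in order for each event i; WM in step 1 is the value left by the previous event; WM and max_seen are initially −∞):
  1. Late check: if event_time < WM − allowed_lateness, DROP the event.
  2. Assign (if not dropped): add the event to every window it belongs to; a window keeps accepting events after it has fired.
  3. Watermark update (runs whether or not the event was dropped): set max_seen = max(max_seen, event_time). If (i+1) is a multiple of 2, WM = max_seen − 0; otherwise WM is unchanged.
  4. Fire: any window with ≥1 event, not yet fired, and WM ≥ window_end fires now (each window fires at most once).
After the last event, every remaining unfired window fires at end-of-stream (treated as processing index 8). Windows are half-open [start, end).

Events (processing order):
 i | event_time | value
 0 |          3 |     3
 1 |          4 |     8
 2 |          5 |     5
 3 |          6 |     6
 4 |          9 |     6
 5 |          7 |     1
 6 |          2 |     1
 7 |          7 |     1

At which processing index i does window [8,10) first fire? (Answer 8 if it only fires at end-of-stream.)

8

i=0 t=3 v=3: → [2,4); WM=−∞
i=1 t=4 v=8: → [4,6); WM=4; [2,4) fires=1
i=2 t=5 v=5: → [4,6); WM=4
i=3 t=6 v=6: → [6,8); WM=6; [4,6) fires=2
i=4 t=9 v=6: → [8,10); WM=6
i=5 t=7 v=1: → [6,8); WM=9; [6,8) fires=2
i=6 t=2 v=1: DROP (t<9-2); WM=9
i=7 t=7 v=1: → [6,8); WM=9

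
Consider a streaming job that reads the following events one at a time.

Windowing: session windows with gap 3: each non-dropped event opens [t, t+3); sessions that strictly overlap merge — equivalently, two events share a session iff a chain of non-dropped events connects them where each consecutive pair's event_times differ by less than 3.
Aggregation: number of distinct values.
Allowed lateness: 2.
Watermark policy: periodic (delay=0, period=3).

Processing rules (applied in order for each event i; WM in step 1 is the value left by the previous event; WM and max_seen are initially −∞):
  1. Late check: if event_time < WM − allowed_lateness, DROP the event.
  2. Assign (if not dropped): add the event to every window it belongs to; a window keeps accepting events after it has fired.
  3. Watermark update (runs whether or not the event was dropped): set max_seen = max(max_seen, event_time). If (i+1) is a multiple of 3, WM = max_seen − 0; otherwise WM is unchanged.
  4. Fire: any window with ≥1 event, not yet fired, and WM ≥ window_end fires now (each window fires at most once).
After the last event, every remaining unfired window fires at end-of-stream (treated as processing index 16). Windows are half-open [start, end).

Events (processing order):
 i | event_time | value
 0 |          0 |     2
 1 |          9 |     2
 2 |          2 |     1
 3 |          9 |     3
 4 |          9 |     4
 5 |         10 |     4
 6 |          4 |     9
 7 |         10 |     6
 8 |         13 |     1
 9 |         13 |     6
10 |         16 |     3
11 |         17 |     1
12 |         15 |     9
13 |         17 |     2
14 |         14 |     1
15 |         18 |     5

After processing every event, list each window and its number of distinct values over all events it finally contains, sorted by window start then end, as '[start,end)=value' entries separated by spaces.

[0,5)=2 [9,13)=4 [13,21)=6

i=0 t=0 v=2: → [0,3); WM=−∞
i=1 t=9 v=2: → [9,12); WM=−∞
i=2 t=2 v=1: → [0,5); WM=9
i=3 t=9 v=3: → [9,12); WM=9
i=4 t=9 v=4: → [9,12); WM=9
i=5 t=10 v=4: → [9,13); WM=10
i=6 t=4 v=9: DROP (t<10-2); WM=10
i=7 t=10 v=6: → [9,13); WM=10
i=8 t=13 v=1: → [13,16); WM=13
i=9 t=13 v=6: → [13,16); WM=13
i=10 t=16 v=3: → [16,19); WM=13
i=11 t=17 v=1: → [16,20); WM=17
i=12 t=15 v=9: → [13,20); WM=17
i=13 t=17 v=2: → [13,20); WM=17
i=14 t=14 v=1: DROP (t<17-2); WM=17
i=15 t=18 v=5: → [13,21); WM=17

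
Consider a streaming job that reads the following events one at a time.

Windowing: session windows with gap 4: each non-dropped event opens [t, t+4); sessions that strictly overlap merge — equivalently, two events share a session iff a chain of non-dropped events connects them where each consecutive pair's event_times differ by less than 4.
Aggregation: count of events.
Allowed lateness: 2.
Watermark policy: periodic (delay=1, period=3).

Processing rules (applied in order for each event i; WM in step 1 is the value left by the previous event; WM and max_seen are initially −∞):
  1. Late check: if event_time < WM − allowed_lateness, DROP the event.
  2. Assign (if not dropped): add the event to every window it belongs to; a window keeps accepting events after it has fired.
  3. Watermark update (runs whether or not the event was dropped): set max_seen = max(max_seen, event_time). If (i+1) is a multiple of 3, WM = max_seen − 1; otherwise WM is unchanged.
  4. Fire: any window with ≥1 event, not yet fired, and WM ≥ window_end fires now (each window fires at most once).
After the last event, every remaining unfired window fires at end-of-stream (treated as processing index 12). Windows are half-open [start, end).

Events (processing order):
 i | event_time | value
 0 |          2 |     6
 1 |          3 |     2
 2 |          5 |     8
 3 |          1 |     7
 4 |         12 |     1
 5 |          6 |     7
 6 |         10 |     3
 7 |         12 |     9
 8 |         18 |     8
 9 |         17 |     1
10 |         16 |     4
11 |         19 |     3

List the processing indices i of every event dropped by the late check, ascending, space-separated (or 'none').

3

i=0 t=2 v=6: → [2,6); WM=−∞
i=1 t=3 v=2: → [2,7); WM=−∞
i=2 t=5 v=8: → [2,9); WM=4
i=3 t=1 v=7: DROP (t<4-2); WM=4
i=4 t=12 v=1: → [12,16); WM=4
i=5 t=6 v=7: → [2,10); WM=11
i=6 t=10 v=3: → [10,16); WM=11
i=7 t=12 v=9: → [10,16); WM=11
i=8 t=18 v=8: → [18,22); WM=17
i=9 t=17 v=1: → [17,22); WM=17
i=10 t=16 v=4: → [16,22); WM=17
i=11 t=19 v=3: → [16,23); WM=18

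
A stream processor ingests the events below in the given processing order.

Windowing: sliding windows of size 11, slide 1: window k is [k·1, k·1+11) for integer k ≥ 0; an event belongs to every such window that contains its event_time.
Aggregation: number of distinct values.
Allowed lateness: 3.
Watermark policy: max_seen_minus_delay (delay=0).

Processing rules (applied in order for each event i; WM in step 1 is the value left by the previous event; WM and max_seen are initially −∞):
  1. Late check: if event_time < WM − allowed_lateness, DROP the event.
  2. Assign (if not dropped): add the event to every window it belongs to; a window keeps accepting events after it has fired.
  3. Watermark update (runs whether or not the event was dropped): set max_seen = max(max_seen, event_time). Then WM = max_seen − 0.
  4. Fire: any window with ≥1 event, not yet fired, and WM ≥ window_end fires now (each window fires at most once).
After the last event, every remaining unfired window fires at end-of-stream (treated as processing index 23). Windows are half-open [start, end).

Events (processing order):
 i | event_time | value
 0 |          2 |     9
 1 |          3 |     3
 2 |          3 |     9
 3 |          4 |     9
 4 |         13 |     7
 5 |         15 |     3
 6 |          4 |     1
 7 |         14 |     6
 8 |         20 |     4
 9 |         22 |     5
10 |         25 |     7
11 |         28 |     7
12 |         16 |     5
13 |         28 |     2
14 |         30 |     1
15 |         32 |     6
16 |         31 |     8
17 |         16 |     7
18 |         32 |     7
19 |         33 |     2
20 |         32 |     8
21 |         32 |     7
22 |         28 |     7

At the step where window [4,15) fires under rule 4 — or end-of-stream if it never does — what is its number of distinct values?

i=0 t=2 v=9: → [2,13),[1,12),[0,11); WM=2
i=1 t=3 v=3: → [3,14),[2,13),[1,12),[0,11); WM=3
i=2 t=3 v=9: → [3,14),[2,13),[1,12),[0,11); WM=3
i=3 t=4 v=9: → [4,15),[3,14),[2,13),[1,12),[0,11); WM=4
i=4 t=13 v=7: → [13,24),[12,23),[11,22),[10,21),[9,20),[8,19),[7,18),[6,17),[5,16),[4,15),[3,14); WM=13; [0,11) fires=2 [1,12) fires=2 [2,13) fires=2
i=5 t=15 v=3: → [15,26),[14,25),[13,24),[12,23),[11,22),[10,21),[9,20),[8,19),[7,18),[6,17),[5,16); WM=15; [3,14) fires=3 [4,15) fires=2
i=6 t=4 v=1: DROP (t<15-3); WM=15
i=7 t=14 v=6: → [14,25),[13,24),[12,23),[11,22),[10,21),[9,20),[8,19),[7,18),[6,17),[5,16),[4,15); WM=15
i=8 t=20 v=4: → [20,31),[19,30),[18,29),[17,28),[16,27),[15,26),[14,25),[13,24),[12,23),[11,22),[10,21); WM=20; [5,16) fires=3 [6,17) fires=3 [7,18) fires=3 [8,19) fires=3 [9,20) fires=3
i=9 t=22 v=5: → [22,33),[21,32),[20,31),[19,30),[18,29),[17,28),[16,27),[15,26),[14,25),[13,24),[12,23); WM=22; [10,21) fires=4 [11,22) fires=4
i=10 t=25 v=7: → [25,36),[24,35),[23,34),[22,33),[21,32),[20,31),[19,30),[18,29),[17,28),[16,27),[15,26); WM=25; [12,23) fires=5 [13,24) fires=5 [14,25) fires=4
i=11 t=28 v=7: → [28,39),[27,38),[26,37),[25,36),[24,35),[23,34),[22,33),[21,32),[20,31),[19,30),[18,29); WM=28; [15,26) fires=4 [16,27) fires=3 [17,28) fires=3
i=12 t=16 v=5: DROP (t<28-3); WM=28
i=13 t=28 v=2: → [28,39),[27,38),[26,37),[25,36),[24,35),[23,34),[22,33),[21,32),[20,31),[19,30),[18,29); WM=28
i=14 t=30 v=1: → [30,41),[29,40),[28,39),[27,38),[26,37),[25,36),[24,35),[23,34),[22,33),[21,32),[20,31); WM=30; [18,29) fires=4 [19,30) fires=4
i=15 t=32 v=6: → [32,43),[31,42),[30,41),[29,40),[28,39),[27,38),[26,37),[25,36),[24,35),[23,34),[22,33); WM=32; [20,31) fires=5 [21,32) fires=4
i=16 t=31 v=8: → [31,42),[30,41),[29,40),[28,39),[27,38),[26,37),[25,36),[24,35),[23,34),[22,33),[21,32); WM=32
i=17 t=16 v=7: DROP (t<32-3); WM=32
i=18 t=32 v=7: → [32,43),[31,42),[30,41),[29,40),[28,39),[27,38),[26,37),[25,36),[24,35),[23,34),[22,33); WM=32
i=19 t=33 v=2: → [33,44),[32,43),[31,42),[30,41),[29,40),[28,39),[27,38),[26,37),[25,36),[24,35),[23,34); WM=33; [22,33) fires=6
i=20 t=32 v=8: → [32,43),[31,42),[30,41),[29,40),[28,39),[27,38),[26,37),[25,36),[24,35),[23,34),[22,33); WM=33
i=21 t=32 v=7: → [32,43),[31,42),[30,41),[29,40),[28,39),[27,38),[26,37),[25,36),[24,35),[23,34),[22,33); WM=33
i=22 t=28 v=7: DROP (t<33-3); WM=33

2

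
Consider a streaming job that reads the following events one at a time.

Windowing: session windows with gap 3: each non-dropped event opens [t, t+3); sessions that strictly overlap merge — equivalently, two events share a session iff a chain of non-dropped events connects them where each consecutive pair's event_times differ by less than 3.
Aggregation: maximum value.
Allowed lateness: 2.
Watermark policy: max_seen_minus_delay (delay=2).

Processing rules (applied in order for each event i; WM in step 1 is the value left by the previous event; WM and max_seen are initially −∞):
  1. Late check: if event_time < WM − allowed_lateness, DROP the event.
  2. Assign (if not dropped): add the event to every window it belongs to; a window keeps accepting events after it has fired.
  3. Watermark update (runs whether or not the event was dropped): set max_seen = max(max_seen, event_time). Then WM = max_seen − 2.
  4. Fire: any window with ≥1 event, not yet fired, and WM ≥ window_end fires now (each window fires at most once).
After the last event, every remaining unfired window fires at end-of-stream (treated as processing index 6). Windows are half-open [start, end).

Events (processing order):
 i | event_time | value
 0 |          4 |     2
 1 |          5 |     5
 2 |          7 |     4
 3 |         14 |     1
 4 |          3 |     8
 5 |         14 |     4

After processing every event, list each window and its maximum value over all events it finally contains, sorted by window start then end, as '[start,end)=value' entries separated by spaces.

[4,10)=5 [14,17)=4

i=0 t=4 v=2: → [4,7); WM=2
i=1 t=5 v=5: → [4,8); WM=3
i=2 t=7 v=4: → [4,10); WM=5
i=3 t=14 v=1: → [14,17); WM=12
i=4 t=3 v=8: DROP (t<12-2); WM=12
i=5 t=14 v=4: → [14,17); WM=12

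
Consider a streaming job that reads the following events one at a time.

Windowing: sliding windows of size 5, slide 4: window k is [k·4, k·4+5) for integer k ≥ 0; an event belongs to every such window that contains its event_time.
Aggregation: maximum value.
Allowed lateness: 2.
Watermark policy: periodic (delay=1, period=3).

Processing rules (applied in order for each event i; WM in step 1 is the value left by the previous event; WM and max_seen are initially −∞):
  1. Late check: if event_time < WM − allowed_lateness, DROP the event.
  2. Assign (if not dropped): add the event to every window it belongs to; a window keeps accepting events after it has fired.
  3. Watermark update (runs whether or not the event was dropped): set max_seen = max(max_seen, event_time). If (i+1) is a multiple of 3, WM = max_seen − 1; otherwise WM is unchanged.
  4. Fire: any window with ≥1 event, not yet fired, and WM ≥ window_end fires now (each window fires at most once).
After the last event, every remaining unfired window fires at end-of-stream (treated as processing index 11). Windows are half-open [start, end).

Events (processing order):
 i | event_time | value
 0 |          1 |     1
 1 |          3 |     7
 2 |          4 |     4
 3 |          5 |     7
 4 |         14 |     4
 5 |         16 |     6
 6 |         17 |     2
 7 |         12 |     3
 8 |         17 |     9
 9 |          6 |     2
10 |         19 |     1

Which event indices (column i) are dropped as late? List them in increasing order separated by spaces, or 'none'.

7 9

i=0 t=1 v=1: → [0,5); WM=−∞
i=1 t=3 v=7: → [0,5); WM=−∞
i=2 t=4 v=4: → [4,9),[0,5); WM=3
i=3 t=5 v=7: → [4,9); WM=3
i=4 t=14 v=4: → [12,17); WM=3
i=5 t=16 v=6: → [16,21),[12,17); WM=15; [0,5) fires=7 [4,9) fires=7
i=6 t=17 v=2: → [16,21); WM=15
i=7 t=12 v=3: DROP (t<15-2); WM=15
i=8 t=17 v=9: → [16,21); WM=16
i=9 t=6 v=2: DROP (t<16-2); WM=16
i=10 t=19 v=1: → [16,21); WM=16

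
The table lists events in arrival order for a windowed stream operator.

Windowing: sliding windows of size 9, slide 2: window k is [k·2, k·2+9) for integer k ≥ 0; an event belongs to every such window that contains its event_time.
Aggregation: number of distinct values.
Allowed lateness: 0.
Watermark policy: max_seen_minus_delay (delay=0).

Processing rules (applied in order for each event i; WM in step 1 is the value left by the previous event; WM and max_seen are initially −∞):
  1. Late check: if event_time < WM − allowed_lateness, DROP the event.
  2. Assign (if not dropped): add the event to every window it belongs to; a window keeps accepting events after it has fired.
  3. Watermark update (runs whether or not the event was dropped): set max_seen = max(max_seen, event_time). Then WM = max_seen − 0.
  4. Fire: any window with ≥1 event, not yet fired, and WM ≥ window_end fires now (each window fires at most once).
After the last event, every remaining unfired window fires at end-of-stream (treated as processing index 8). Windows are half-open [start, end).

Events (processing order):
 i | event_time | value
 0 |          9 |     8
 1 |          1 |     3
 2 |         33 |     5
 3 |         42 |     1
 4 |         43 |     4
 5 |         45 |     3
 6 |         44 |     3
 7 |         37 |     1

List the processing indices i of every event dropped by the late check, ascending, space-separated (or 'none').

i=0 t=9 v=8: → [8,17),[6,15),[4,13),[2,11); WM=9
i=1 t=1 v=3: DROP (t<9-0); WM=9
i=2 t=33 v=5: → [32,41),[30,39),[28,37),[26,35); WM=33; [2,11) fires=1 [4,13) fires=1 [6,15) fires=1 [8,17) fires=1
i=3 t=42 v=1: → [42,51),[40,49),[38,47),[36,45),[34,43); WM=42; [26,35) fires=1 [28,37) fires=1 [30,39) fires=1 [32,41) fires=1
i=4 t=43 v=4: → [42,51),[40,49),[38,47),[36,45); WM=43; [34,43) fires=1
i=5 t=45 v=3: → [44,53),[42,51),[40,49),[38,47); WM=45; [36,45) fires=2
i=6 t=44 v=3: DROP (t<45-0); WM=45
i=7 t=37 v=1: DROP (t<45-0); WM=45

1 6 7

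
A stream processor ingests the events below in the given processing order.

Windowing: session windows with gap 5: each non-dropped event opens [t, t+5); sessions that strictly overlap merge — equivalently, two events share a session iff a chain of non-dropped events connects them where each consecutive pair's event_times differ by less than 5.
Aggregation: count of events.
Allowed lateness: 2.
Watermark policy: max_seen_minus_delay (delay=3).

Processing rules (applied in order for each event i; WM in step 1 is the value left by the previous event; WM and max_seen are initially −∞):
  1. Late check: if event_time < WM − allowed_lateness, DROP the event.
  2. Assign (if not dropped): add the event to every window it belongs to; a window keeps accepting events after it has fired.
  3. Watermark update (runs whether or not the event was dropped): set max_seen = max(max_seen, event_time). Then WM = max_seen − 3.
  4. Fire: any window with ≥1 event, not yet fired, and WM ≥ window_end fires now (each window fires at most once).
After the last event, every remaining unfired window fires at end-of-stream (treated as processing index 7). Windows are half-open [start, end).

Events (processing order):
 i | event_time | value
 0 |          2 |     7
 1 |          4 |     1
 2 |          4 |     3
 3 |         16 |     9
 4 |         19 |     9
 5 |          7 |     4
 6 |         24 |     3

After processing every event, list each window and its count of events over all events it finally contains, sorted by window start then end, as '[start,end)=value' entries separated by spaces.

i=0 t=2 v=7: → [2,7); WM=-1
i=1 t=4 v=1: → [2,9); WM=1
i=2 t=4 v=3: → [2,9); WM=1
i=3 t=16 v=9: → [16,21); WM=13
i=4 t=19 v=9: → [16,24); WM=16
i=5 t=7 v=4: DROP (t<16-2); WM=16
i=6 t=24 v=3: → [24,29); WM=21

[2,9)=3 [16,24)=2 [24,29)=1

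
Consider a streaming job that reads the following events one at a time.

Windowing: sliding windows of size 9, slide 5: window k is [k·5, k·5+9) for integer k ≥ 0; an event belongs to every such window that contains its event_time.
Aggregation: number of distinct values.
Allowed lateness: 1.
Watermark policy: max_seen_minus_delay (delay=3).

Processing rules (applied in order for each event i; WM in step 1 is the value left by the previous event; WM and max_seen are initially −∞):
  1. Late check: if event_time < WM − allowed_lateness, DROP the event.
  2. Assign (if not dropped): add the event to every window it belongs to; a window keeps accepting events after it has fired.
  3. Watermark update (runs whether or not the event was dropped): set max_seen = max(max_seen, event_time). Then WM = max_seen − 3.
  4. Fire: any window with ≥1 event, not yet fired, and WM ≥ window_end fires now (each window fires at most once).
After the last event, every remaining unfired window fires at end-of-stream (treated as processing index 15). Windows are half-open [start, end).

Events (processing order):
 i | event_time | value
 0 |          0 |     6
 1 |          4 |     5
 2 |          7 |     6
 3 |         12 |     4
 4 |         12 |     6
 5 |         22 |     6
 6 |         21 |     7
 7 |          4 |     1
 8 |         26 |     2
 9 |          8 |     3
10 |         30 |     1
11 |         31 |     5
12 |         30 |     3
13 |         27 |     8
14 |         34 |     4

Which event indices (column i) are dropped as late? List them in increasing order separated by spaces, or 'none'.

7 9

i=0 t=0 v=6: → [0,9); WM=-3
i=1 t=4 v=5: → [0,9); WM=1
i=2 t=7 v=6: → [5,14),[0,9); WM=4
i=3 t=12 v=4: → [10,19),[5,14); WM=9; [0,9) fires=2
i=4 t=12 v=6: → [10,19),[5,14); WM=9
i=5 t=22 v=6: → [20,29),[15,24); WM=19; [5,14) fires=2 [10,19) fires=2
i=6 t=21 v=7: → [20,29),[15,24); WM=19
i=7 t=4 v=1: DROP (t<19-1); WM=19
i=8 t=26 v=2: → [25,34),[20,29); WM=23
i=9 t=8 v=3: DROP (t<23-1); WM=23
i=10 t=30 v=1: → [30,39),[25,34); WM=27; [15,24) fires=2
i=11 t=31 v=5: → [30,39),[25,34); WM=28
i=12 t=30 v=3: → [30,39),[25,34); WM=28
i=13 t=27 v=8: → [25,34),[20,29); WM=28
i=14 t=34 v=4: → [30,39); WM=31; [20,29) fires=4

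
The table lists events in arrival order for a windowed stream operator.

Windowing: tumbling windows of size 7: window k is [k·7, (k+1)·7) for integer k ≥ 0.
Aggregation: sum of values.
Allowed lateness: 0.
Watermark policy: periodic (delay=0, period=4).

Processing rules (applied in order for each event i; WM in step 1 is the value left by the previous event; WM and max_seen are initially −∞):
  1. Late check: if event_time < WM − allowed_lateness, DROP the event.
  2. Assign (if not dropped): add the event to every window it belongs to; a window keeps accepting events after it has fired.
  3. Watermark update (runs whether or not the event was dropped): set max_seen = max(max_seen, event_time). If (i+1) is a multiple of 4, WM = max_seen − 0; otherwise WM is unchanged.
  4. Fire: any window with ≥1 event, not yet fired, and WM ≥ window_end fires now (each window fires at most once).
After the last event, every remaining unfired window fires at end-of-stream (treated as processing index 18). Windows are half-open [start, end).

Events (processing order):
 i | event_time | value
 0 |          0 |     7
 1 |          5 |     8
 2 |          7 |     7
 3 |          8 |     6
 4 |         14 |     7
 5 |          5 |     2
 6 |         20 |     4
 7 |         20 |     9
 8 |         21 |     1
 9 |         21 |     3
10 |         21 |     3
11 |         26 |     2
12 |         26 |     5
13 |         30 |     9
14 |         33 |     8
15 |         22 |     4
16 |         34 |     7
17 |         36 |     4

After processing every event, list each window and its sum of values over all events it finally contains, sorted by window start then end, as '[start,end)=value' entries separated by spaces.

i=0 t=0 v=7: → [0,7); WM=−∞
i=1 t=5 v=8: → [0,7); WM=−∞
i=2 t=7 v=7: → [7,14); WM=−∞
i=3 t=8 v=6: → [7,14); WM=8; [0,7) fires=15
i=4 t=14 v=7: → [14,21); WM=8
i=5 t=5 v=2: DROP (t<8-0); WM=8
i=6 t=20 v=4: → [14,21); WM=8
i=7 t=20 v=9: → [14,21); WM=20; [7,14) fires=13
i=8 t=21 v=1: → [21,28); WM=20
i=9 t=21 v=3: → [21,28); WM=20
i=10 t=21 v=3: → [21,28); WM=20
i=11 t=26 v=2: → [21,28); WM=26; [14,21) fires=20
i=12 t=26 v=5: → [21,28); WM=26
i=13 t=30 v=9: → [28,35); WM=26
i=14 t=33 v=8: → [28,35); WM=26
i=15 t=22 v=4: DROP (t<26-0); WM=33; [21,28) fires=14
i=16 t=34 v=7: → [28,35); WM=33
i=17 t=36 v=4: → [35,42); WM=33

[0,7)=15 [7,14)=13 [14,21)=20 [21,28)=14 [28,35)=24 [35,42)=4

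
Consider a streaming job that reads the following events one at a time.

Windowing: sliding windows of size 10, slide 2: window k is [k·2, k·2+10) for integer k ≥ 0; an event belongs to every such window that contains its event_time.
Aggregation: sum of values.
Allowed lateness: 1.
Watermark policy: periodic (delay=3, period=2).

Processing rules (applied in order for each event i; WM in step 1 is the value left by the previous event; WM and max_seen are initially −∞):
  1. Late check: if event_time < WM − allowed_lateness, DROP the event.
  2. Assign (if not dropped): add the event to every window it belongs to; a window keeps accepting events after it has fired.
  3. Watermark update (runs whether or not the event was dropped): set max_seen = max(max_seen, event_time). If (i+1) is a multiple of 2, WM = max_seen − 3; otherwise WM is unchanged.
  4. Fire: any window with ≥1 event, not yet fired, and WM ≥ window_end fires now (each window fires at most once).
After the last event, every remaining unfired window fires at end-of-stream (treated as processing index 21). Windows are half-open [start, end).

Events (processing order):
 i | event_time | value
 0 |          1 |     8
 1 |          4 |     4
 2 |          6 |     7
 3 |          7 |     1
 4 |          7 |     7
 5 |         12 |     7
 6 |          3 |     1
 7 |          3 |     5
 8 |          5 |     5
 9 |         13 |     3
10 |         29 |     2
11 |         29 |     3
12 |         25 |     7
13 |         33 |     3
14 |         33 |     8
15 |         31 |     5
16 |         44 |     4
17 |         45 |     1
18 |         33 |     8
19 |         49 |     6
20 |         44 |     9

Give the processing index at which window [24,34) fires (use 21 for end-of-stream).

17

i=0 t=1 v=8: → [0,10); WM=−∞
i=1 t=4 v=4: → [4,14),[2,12),[0,10); WM=1
i=2 t=6 v=7: → [6,16),[4,14),[2,12),[0,10); WM=1
i=3 t=7 v=1: → [6,16),[4,14),[2,12),[0,10); WM=4
i=4 t=7 v=7: → [6,16),[4,14),[2,12),[0,10); WM=4
i=5 t=12 v=7: → [12,22),[10,20),[8,18),[6,16),[4,14); WM=9
i=6 t=3 v=1: DROP (t<9-1); WM=9
i=7 t=3 v=5: DROP (t<9-1); WM=9
i=8 t=5 v=5: DROP (t<9-1); WM=9
i=9 t=13 v=3: → [12,22),[10,20),[8,18),[6,16),[4,14); WM=10; [0,10) fires=27
i=10 t=29 v=2: → [28,38),[26,36),[24,34),[22,32),[20,30); WM=10
i=11 t=29 v=3: → [28,38),[26,36),[24,34),[22,32),[20,30); WM=26; [2,12) fires=19 [4,14) fires=29 [6,16) fires=25 [8,18) fires=10 [10,20) fires=10 [12,22) fires=10
i=12 t=25 v=7: → [24,34),[22,32),[20,30),[18,28),[16,26); WM=26; [16,26) fires=7
i=13 t=33 v=3: → [32,42),[30,40),[28,38),[26,36),[24,34); WM=30; [18,28) fires=7 [20,30) fires=12
i=14 t=33 v=8: → [32,42),[30,40),[28,38),[26,36),[24,34); WM=30
i=15 t=31 v=5: → [30,40),[28,38),[26,36),[24,34),[22,32); WM=30
i=16 t=44 v=4: → [44,54),[42,52),[40,50),[38,48),[36,46); WM=30
i=17 t=45 v=1: → [44,54),[42,52),[40,50),[38,48),[36,46); WM=42; [22,32) fires=17 [24,34) fires=28 [26,36) fires=21 [28,38) fires=21 [30,40) fires=16 [32,42) fires=11
i=18 t=33 v=8: DROP (t<42-1); WM=42
i=19 t=49 v=6: → [48,58),[46,56),[44,54),[42,52),[40,50); WM=46; [36,46) fires=5
i=20 t=44 v=9: DROP (t<46-1); WM=46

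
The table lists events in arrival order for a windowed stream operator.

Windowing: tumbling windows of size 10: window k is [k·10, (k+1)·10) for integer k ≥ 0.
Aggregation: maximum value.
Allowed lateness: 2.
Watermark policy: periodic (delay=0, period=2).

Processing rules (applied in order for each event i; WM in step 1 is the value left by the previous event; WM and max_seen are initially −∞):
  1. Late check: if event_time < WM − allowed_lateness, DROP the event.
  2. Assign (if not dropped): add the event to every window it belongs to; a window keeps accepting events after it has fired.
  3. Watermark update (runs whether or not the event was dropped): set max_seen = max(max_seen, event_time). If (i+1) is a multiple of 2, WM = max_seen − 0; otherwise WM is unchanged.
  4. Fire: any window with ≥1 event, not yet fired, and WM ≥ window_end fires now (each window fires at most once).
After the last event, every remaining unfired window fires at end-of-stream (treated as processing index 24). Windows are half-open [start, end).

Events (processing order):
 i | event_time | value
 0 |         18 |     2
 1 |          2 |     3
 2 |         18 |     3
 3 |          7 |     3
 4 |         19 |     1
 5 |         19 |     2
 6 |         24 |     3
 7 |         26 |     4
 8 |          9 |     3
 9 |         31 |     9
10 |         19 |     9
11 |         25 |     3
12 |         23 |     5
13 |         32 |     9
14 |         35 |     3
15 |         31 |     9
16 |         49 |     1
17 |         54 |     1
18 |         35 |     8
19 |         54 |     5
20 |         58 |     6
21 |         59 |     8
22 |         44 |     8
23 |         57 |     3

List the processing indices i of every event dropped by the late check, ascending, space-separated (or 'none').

i=0 t=18 v=2: → [10,20); WM=−∞
i=1 t=2 v=3: → [0,10); WM=18; [0,10) fires=3
i=2 t=18 v=3: → [10,20); WM=18
i=3 t=7 v=3: DROP (t<18-2); WM=18
i=4 t=19 v=1: → [10,20); WM=18
i=5 t=19 v=2: → [10,20); WM=19
i=6 t=24 v=3: → [20,30); WM=19
i=7 t=26 v=4: → [20,30); WM=26; [10,20) fires=3
i=8 t=9 v=3: DROP (t<26-2); WM=26
i=9 t=31 v=9: → [30,40); WM=31; [20,30) fires=4
i=10 t=19 v=9: DROP (t<31-2); WM=31
i=11 t=25 v=3: DROP (t<31-2); WM=31
i=12 t=23 v=5: DROP (t<31-2); WM=31
i=13 t=32 v=9: → [30,40); WM=32
i=14 t=35 v=3: → [30,40); WM=32
i=15 t=31 v=9: → [30,40); WM=35
i=16 t=49 v=1: → [40,50); WM=35
i=17 t=54 v=1: → [50,60); WM=54; [30,40) fires=9 [40,50) fires=1
i=18 t=35 v=8: DROP (t<54-2); WM=54
i=19 t=54 v=5: → [50,60); WM=54
i=20 t=58 v=6: → [50,60); WM=54
i=21 t=59 v=8: → [50,60); WM=59
i=22 t=44 v=8: DROP (t<59-2); WM=59
i=23 t=57 v=3: → [50,60); WM=59

3 8 10 11 12 18 22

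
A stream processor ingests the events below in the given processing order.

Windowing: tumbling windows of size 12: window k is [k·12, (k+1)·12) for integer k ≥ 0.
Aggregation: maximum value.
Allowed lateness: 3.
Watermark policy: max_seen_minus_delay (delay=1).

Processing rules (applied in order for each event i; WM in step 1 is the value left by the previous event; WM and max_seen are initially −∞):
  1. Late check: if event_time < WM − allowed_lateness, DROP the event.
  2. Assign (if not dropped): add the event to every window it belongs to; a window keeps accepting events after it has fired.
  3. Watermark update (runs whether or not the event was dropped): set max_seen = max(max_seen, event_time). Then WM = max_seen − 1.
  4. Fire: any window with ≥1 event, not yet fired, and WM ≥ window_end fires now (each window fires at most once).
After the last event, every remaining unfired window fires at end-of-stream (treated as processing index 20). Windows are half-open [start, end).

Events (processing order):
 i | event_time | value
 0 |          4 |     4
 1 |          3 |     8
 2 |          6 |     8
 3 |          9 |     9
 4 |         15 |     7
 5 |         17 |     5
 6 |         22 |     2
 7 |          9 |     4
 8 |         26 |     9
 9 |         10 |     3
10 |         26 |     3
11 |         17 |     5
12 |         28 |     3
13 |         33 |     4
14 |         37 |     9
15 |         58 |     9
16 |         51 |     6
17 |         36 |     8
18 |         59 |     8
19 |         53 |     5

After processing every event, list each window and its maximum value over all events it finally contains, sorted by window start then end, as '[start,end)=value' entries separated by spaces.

i=0 t=4 v=4: → [0,12); WM=3
i=1 t=3 v=8: → [0,12); WM=3
i=2 t=6 v=8: → [0,12); WM=5
i=3 t=9 v=9: → [0,12); WM=8
i=4 t=15 v=7: → [12,24); WM=14; [0,12) fires=9
i=5 t=17 v=5: → [12,24); WM=16
i=6 t=22 v=2: → [12,24); WM=21
i=7 t=9 v=4: DROP (t<21-3); WM=21
i=8 t=26 v=9: → [24,36); WM=25; [12,24) fires=7
i=9 t=10 v=3: DROP (t<25-3); WM=25
i=10 t=26 v=3: → [24,36); WM=25
i=11 t=17 v=5: DROP (t<25-3); WM=25
i=12 t=28 v=3: → [24,36); WM=27
i=13 t=33 v=4: → [24,36); WM=32
i=14 t=37 v=9: → [36,48); WM=36; [24,36) fires=9
i=15 t=58 v=9: → [48,60); WM=57; [36,48) fires=9
i=16 t=51 v=6: DROP (t<57-3); WM=57
i=17 t=36 v=8: DROP (t<57-3); WM=57
i=18 t=59 v=8: → [48,60); WM=58
i=19 t=53 v=5: DROP (t<58-3); WM=58

[0,12)=9 [12,24)=7 [24,36)=9 [36,48)=9 [48,60)=9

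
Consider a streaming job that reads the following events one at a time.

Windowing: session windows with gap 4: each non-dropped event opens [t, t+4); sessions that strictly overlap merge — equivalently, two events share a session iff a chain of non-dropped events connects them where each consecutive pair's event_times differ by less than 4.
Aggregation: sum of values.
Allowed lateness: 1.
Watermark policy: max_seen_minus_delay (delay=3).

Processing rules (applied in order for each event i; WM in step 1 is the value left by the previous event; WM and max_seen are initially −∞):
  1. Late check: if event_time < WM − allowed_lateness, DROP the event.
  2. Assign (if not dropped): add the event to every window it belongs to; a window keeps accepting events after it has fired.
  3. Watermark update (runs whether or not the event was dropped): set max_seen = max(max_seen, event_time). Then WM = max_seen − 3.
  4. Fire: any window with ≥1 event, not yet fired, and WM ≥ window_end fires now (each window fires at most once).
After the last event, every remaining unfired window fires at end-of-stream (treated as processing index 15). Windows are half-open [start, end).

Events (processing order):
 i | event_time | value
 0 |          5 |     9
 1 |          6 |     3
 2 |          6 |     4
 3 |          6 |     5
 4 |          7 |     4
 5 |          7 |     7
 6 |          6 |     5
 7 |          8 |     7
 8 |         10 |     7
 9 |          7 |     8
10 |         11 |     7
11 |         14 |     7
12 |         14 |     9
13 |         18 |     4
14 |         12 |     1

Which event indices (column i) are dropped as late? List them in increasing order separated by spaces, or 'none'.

i=0 t=5 v=9: → [5,9); WM=2
i=1 t=6 v=3: → [5,10); WM=3
i=2 t=6 v=4: → [5,10); WM=3
i=3 t=6 v=5: → [5,10); WM=3
i=4 t=7 v=4: → [5,11); WM=4
i=5 t=7 v=7: → [5,11); WM=4
i=6 t=6 v=5: → [5,11); WM=4
i=7 t=8 v=7: → [5,12); WM=5
i=8 t=10 v=7: → [5,14); WM=7
i=9 t=7 v=8: → [5,14); WM=7
i=10 t=11 v=7: → [5,15); WM=8
i=11 t=14 v=7: → [5,18); WM=11
i=12 t=14 v=9: → [5,18); WM=11
i=13 t=18 v=4: → [18,22); WM=15
i=14 t=12 v=1: DROP (t<15-1); WM=15

14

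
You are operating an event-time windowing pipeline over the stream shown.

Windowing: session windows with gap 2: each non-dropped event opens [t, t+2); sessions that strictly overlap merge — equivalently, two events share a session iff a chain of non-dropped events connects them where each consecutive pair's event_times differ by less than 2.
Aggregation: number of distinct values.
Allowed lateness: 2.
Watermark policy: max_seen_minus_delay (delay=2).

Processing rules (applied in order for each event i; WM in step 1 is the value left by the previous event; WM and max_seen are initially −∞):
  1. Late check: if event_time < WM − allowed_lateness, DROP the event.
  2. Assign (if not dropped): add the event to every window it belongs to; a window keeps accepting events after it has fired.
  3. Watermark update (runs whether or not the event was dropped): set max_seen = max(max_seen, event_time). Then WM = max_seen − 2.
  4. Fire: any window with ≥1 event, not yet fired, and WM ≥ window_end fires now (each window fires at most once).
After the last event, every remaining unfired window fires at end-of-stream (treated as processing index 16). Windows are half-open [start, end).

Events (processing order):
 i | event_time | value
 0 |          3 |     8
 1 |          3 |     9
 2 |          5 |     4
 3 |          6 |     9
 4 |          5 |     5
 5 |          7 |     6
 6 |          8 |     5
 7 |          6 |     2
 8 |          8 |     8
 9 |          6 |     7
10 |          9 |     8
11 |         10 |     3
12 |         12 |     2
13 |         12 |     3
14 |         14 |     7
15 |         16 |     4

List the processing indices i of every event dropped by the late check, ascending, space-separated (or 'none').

none

i=0 t=3 v=8: → [3,5); WM=1
i=1 t=3 v=9: → [3,5); WM=1
i=2 t=5 v=4: → [5,7); WM=3
i=3 t=6 v=9: → [5,8); WM=4
i=4 t=5 v=5: → [5,8); WM=4
i=5 t=7 v=6: → [5,9); WM=5
i=6 t=8 v=5: → [5,10); WM=6
i=7 t=6 v=2: → [5,10); WM=6
i=8 t=8 v=8: → [5,10); WM=6
i=9 t=6 v=7: → [5,10); WM=6
i=10 t=9 v=8: → [5,11); WM=7
i=11 t=10 v=3: → [5,12); WM=8
i=12 t=12 v=2: → [12,14); WM=10
i=13 t=12 v=3: → [12,14); WM=10
i=14 t=14 v=7: → [14,16); WM=12
i=15 t=16 v=4: → [16,18); WM=14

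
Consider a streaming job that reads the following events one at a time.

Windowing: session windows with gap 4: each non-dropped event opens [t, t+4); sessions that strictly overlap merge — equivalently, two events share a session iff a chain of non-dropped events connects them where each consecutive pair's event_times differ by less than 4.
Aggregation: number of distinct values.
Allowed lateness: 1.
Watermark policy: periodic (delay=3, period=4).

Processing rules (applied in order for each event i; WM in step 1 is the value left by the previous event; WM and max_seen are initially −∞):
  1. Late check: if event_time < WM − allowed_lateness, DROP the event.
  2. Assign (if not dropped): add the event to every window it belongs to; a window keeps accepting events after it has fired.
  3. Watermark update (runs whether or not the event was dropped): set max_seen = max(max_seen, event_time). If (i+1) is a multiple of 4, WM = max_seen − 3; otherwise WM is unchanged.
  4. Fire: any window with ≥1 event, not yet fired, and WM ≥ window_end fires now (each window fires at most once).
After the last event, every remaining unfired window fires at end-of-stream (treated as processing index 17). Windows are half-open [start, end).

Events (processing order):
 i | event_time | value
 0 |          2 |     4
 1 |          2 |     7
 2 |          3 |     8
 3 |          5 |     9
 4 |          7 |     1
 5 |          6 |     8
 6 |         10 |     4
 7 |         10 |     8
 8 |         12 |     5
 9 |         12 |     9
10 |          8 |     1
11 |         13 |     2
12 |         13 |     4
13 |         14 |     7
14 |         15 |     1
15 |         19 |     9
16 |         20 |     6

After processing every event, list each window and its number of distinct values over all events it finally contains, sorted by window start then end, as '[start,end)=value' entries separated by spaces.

i=0 t=2 v=4: → [2,6); WM=−∞
i=1 t=2 v=7: → [2,6); WM=−∞
i=2 t=3 v=8: → [2,7); WM=−∞
i=3 t=5 v=9: → [2,9); WM=2
i=4 t=7 v=1: → [2,11); WM=2
i=5 t=6 v=8: → [2,11); WM=2
i=6 t=10 v=4: → [2,14); WM=2
i=7 t=10 v=8: → [2,14); WM=7
i=8 t=12 v=5: → [2,16); WM=7
i=9 t=12 v=9: → [2,16); WM=7
i=10 t=8 v=1: → [2,16); WM=7
i=11 t=13 v=2: → [2,17); WM=10
i=12 t=13 v=4: → [2,17); WM=10
i=13 t=14 v=7: → [2,18); WM=10
i=14 t=15 v=1: → [2,19); WM=10
i=15 t=19 v=9: → [19,23); WM=16
i=16 t=20 v=6: → [19,24); WM=16

[2,19)=7 [19,24)=2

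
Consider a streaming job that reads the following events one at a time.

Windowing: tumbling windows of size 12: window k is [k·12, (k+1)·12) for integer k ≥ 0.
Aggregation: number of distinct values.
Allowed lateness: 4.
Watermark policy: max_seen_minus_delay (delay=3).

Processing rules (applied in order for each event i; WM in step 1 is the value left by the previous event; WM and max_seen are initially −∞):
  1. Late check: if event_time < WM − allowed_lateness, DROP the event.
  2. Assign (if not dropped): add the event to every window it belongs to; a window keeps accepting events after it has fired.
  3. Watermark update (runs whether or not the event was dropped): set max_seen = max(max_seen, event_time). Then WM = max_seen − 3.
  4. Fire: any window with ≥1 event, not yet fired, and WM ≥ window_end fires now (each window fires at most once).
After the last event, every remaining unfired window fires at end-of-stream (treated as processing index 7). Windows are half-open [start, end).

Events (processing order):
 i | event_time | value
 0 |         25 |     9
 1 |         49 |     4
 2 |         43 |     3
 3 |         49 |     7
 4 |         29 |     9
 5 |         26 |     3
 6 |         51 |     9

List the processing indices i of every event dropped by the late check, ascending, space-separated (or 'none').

4 5

i=0 t=25 v=9: → [24,36); WM=22
i=1 t=49 v=4: → [48,60); WM=46; [24,36) fires=1
i=2 t=43 v=3: → [36,48); WM=46
i=3 t=49 v=7: → [48,60); WM=46
i=4 t=29 v=9: DROP (t<46-4); WM=46
i=5 t=26 v=3: DROP (t<46-4); WM=46
i=6 t=51 v=9: → [48,60); WM=48; [36,48) fires=1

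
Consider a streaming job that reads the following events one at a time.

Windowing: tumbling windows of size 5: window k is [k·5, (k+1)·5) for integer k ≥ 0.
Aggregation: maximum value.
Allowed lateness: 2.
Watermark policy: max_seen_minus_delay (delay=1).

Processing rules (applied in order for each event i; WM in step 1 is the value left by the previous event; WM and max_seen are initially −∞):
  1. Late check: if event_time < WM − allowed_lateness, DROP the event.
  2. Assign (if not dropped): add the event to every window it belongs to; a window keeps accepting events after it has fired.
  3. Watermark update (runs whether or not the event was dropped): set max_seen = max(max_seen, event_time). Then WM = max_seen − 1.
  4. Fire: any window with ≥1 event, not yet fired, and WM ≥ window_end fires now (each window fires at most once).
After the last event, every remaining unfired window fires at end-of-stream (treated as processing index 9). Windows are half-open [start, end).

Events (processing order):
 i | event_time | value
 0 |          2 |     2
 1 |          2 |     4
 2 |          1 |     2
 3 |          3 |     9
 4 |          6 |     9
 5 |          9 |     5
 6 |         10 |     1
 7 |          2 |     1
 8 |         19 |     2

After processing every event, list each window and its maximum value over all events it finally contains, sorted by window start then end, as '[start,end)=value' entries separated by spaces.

[0,5)=9 [5,10)=9 [10,15)=1 [15,20)=2

i=0 t=2 v=2: → [0,5); WM=1
i=1 t=2 v=4: → [0,5); WM=1
i=2 t=1 v=2: → [0,5); WM=1
i=3 t=3 v=9: → [0,5); WM=2
i=4 t=6 v=9: → [5,10); WM=5; [0,5) fires=9
i=5 t=9 v=5: → [5,10); WM=8
i=6 t=10 v=1: → [10,15); WM=9
i=7 t=2 v=1: DROP (t<9-2); WM=9
i=8 t=19 v=2: → [15,20); WM=18; [5,10) fires=9 [10,15) fires=1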